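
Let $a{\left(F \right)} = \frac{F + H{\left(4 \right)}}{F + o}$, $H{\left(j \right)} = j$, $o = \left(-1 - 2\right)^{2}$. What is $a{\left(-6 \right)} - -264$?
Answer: $\frac{790}{3} \approx 263.33$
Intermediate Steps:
$o = 9$ ($o = \left(-3\right)^{2} = 9$)
$a{\left(F \right)} = \frac{4 + F}{9 + F}$ ($a{\left(F \right)} = \frac{F + 4}{F + 9} = \frac{4 + F}{9 + F}$)
$a{\left(-6 \right)} - -264 = \frac{4 - 6}{9 - 6} - -264 = \frac{1}{3} \left(-2\right) + 264 = - \frac{2}{3} + 264 = \frac{790}{3}$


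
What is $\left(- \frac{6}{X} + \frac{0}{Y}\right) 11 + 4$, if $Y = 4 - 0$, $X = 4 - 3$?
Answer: $-62$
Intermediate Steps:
$X = 1$
$Y = 4$ ($Y = 4 + 0 = 4$)
$\left(- \frac{6}{X} + \frac{0}{Y}\right) 11 + 4 = \left(- \frac{6}{1} + \frac{0}{4}\right) 11 + 4 = \left(\left(-6\right) 1 + 0 \cdot \frac{1}{4}\right) 11 + 4 = \left(-6 + 0\right) 11 + 4 = \left(-6\right) 11 + 4 = -66 + 4 = -62$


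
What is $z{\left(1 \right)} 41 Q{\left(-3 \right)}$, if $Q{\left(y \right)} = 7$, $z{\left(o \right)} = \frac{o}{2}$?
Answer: $\frac{287}{2} \approx 143.5$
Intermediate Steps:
$z{\left(o \right)} = \frac{o}{2}$ ($z{\left(o \right)} = o \frac{1}{2} = \frac{o}{2}$)
$z{\left(1 \right)} 41 Q{\left(-3 \right)} = \frac{1}{2} \cdot 1 \cdot 41 \cdot 7 = \frac{1}{2} \cdot 41 \cdot 7 = \frac{41}{2} \cdot 7 = \frac{287}{2}$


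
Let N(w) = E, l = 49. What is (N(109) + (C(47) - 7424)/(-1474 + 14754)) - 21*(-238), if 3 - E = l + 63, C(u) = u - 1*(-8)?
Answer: 64918551/13280 ≈ 4888.4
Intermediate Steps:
C(u) = 8 + u (C(u) = u + 8 = 8 + u)
E = -109 (E = 3 - (49 + 63) = 3 - 1*112 = 3 - 112 = -109)
N(w) = -109
(N(109) + (C(47) - 7424)/(-1474 + 14754)) - 21*(-238) = (-109 + ((8 + 47) - 7424)/(-1474 + 14754)) - 21*(-238) = (-109 + (55 - 7424)/13280) + 4998 = (-109 - 7369*1/13280) + 4998 = (-109 - 7369/13280) + 4998 = -1454889/13280 + 4998 = 64918551/13280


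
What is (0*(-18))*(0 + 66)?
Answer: 0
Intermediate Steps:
(0*(-18))*(0 + 66) = 0*66 = 0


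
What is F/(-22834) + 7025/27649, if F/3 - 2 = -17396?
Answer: 801594484/315668633 ≈ 2.5394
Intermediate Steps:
F = -52182 (F = 6 + 3*(-17396) = 6 - 52188 = -52182)
F/(-22834) + 7025/27649 = -52182/(-22834) + 7025/27649 = -52182*(-1/22834) + 7025*(1/27649) = 26091/11417 + 7025/27649 = 801594484/315668633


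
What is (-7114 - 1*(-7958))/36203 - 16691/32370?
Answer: -576943993/1171891110 ≈ -0.49232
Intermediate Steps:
(-7114 - 1*(-7958))/36203 - 16691/32370 = (-7114 + 7958)*(1/36203) - 16691*1/32370 = 844*(1/36203) - 16691/32370 = 844/36203 - 16691/32370 = -576943993/1171891110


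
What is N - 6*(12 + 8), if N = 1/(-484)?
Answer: -58081/484 ≈ -120.00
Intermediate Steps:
N = -1/484 ≈ -0.0020661
N - 6*(12 + 8) = -1/484 - 6*(12 + 8) = -1/484 - 6*20 = -1/484 - 120 = -58081/484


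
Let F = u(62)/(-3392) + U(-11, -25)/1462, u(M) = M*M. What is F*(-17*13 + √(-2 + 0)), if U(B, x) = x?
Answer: 9270183/36464 - 713091*I*√2/619888 ≈ 254.23 - 1.6268*I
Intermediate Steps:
u(M) = M²
F = -713091/619888 (F = 62²/(-3392) - 25/1462 = 3844*(-1/3392) - 25*1/1462 = -961/848 - 25/1462 = -713091/619888 ≈ -1.1504)
F*(-17*13 + √(-2 + 0)) = -713091*(-17*13 + √(-2 + 0))/619888 = -713091*(-221 + √(-2))/619888 = -713091*(-221 + I*√2)/619888 = 9270183/36464 - 713091*I*√2/619888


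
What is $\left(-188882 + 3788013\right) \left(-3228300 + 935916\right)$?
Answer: $-8250590318304$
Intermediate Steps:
$\left(-188882 + 3788013\right) \left(-3228300 + 935916\right) = 3599131 \left(-2292384\right) = -8250590318304$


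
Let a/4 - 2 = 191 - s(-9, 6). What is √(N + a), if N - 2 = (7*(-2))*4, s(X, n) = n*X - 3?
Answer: √946 ≈ 30.757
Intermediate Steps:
s(X, n) = -3 + X*n (s(X, n) = X*n - 3 = -3 + X*n)
a = 1000 (a = 8 + 4*(191 - (-3 - 9*6)) = 8 + 4*(191 - (-3 - 54)) = 8 + 4*(191 - 1*(-57)) = 8 + 4*(191 + 57) = 8 + 4*248 = 8 + 992 = 1000)
N = -54 (N = 2 + (7*(-2))*4 = 2 - 14*4 = 2 - 56 = -54)
√(N + a) = √(-54 + 1000) = √946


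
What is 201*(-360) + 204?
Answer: -72156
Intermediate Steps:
201*(-360) + 204 = -72360 + 204 = -72156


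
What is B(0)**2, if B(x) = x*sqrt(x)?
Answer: 0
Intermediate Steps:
B(x) = x**(3/2)
B(0)**2 = (0**(3/2))**2 = 0**2 = 0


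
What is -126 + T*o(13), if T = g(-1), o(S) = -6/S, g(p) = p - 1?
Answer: -1626/13 ≈ -125.08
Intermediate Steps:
g(p) = -1 + p
T = -2 (T = -1 - 1 = -2)
-126 + T*o(13) = -126 - (-12)/13 = -126 - 2*(-6/13) = -126 + 12/13 = -1626/13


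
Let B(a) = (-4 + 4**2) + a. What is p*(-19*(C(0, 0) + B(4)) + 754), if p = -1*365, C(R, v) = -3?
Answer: -185055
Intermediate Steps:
B(a) = 12 + a (B(a) = (-4 + 16) + a = 12 + a)
p = -365
p*(-19*(C(0, 0) + B(4)) + 754) = -365*(-19*(-3 + (12 + 4)) + 754) = -365*(-19*(-3 + 16) + 754) = -365*(-19*13 + 754) = -365*(-247 + 754) = -365*507 = -185055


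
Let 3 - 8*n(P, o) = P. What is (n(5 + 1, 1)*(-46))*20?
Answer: 345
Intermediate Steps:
n(P, o) = 3/8 - P/8
(n(5 + 1, 1)*(-46))*20 = ((3/8 - (5 + 1)/8)*(-46))*20 = ((3/8 - ⅛*6)*(-46))*20 = ((3/8 - ¾)*(-46))*20 = -3/8*(-46)*20 = (69/4)*20 = 345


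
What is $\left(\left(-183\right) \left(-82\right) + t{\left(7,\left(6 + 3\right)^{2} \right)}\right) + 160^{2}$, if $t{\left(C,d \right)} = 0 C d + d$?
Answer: $40687$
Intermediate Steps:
$t{\left(C,d \right)} = d$ ($t{\left(C,d \right)} = 0 d + d = 0 + d = d$)
$\left(\left(-183\right) \left(-82\right) + t{\left(7,\left(6 + 3\right)^{2} \right)}\right) + 160^{2} = \left(\left(-183\right) \left(-82\right) + \left(6 + 3\right)^{2}\right) + 160^{2} = \left(15006 + 9^{2}\right) + 25600 = \left(15006 + 81\right) + 25600 = 15087 + 25600 = 40687$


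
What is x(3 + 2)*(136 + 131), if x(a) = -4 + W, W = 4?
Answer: 0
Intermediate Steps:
x(a) = 0 (x(a) = -4 + 4 = 0)
x(3 + 2)*(136 + 131) = 0*(136 + 131) = 0*267 = 0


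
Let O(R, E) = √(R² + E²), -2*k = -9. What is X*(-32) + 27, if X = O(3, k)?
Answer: 27 - 48*√13 ≈ -146.07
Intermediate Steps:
k = 9/2 (k = -½*(-9) = 9/2 ≈ 4.5000)
O(R, E) = √(E² + R²)
X = 3*√13/2 (X = √((9/2)² + 3²) = √(81/4 + 9) = √(117/4) = 3*√13/2 ≈ 5.4083)
X*(-32) + 27 = (3*√13/2)*(-32) + 27 = -48*√13 + 27 = 27 - 48*√13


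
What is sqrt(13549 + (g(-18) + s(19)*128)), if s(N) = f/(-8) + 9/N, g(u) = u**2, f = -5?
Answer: sqrt(5058921)/19 ≈ 118.38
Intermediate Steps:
s(N) = 5/8 + 9/N (s(N) = -5/(-8) + 9/N = -5*(-1/8) + 9/N = 5/8 + 9/N)
sqrt(13549 + (g(-18) + s(19)*128)) = sqrt(13549 + ((-18)**2 + (5/8 + 9/19)*128)) = sqrt(13549 + (324 + (5/8 + 9*(1/19))*128)) = sqrt(13549 + (324 + (5/8 + 9/19)*128)) = sqrt(13549 + (324 + (167/152)*128)) = sqrt(13549 + (324 + 2672/19)) = sqrt(13549 + 8828/19) = sqrt(266259/19) = sqrt(5058921)/19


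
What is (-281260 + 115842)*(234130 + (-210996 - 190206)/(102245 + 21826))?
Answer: -1601706213862568/41357 ≈ -3.8729e+10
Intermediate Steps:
(-281260 + 115842)*(234130 + (-210996 - 190206)/(102245 + 21826)) = -165418*(234130 - 401202/124071) = -165418*(234130 - 401202*1/124071) = -165418*(234130 - 133734/41357) = -165418*9682780676/41357 = -1601706213862568/41357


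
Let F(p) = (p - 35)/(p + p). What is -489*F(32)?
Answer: 1467/64 ≈ 22.922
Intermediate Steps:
F(p) = (-35 + p)/(2*p) (F(p) = (-35 + p)/((2*p)) = (-35 + p)*(1/(2*p)) = (-35 + p)/(2*p))
-489*F(32) = -489*(-35 + 32)/(2*32) = -489*(-3)/(2*32) = -489*(-3/64) = 1467/64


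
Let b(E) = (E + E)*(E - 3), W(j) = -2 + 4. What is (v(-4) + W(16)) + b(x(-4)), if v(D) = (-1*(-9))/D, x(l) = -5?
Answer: 319/4 ≈ 79.750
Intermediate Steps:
W(j) = 2
v(D) = 9/D
b(E) = 2*E*(-3 + E) (b(E) = (2*E)*(-3 + E) = 2*E*(-3 + E))
(v(-4) + W(16)) + b(x(-4)) = (9/(-4) + 2) + 2*(-5)*(-3 - 5) = (9*(-¼) + 2) + 2*(-5)*(-8) = (-9/4 + 2) + 80 = -¼ + 80 = 319/4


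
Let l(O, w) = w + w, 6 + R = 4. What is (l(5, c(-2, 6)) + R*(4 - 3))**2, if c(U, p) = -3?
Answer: 64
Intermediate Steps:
R = -2 (R = -6 + 4 = -2)
l(O, w) = 2*w
(l(5, c(-2, 6)) + R*(4 - 3))**2 = (2*(-3) - 2*(4 - 3))**2 = (-6 - 2*1)**2 = (-6 - 2)**2 = (-8)**2 = 64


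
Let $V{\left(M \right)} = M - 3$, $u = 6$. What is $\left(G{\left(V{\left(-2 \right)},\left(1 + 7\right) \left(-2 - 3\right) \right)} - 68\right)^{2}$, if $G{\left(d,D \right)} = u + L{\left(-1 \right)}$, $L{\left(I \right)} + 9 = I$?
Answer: $5184$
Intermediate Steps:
$V{\left(M \right)} = -3 + M$
$L{\left(I \right)} = -9 + I$
$G{\left(d,D \right)} = -4$ ($G{\left(d,D \right)} = 6 - 10 = -4$)
$\left(G{\left(V{\left(-2 \right)},\left(1 + 7\right) \left(-2 - 3\right) \right)} - 68\right)^{2} = \left(-4 - 68\right)^{2} = \left(-72\right)^{2} = 5184$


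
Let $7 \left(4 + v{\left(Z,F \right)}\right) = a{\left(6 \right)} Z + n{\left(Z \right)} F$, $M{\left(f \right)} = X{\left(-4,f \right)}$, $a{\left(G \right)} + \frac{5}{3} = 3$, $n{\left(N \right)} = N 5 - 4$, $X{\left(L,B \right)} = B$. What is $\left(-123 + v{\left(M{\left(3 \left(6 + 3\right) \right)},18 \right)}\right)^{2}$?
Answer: $46225$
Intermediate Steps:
$n{\left(N \right)} = -4 + 5 N$ ($n{\left(N \right)} = 5 N - 4 = -4 + 5 N$)
$a{\left(G \right)} = \frac{4}{3}$ ($a{\left(G \right)} = - \frac{5}{3} + 3 = \frac{4}{3}$)
$M{\left(f \right)} = f$
$v{\left(Z,F \right)} = -4 + \frac{4 Z}{21} + \frac{F \left(-4 + 5 Z\right)}{7}$ ($v{\left(Z,F \right)} = -4 + \frac{\frac{4 Z}{3} + \left(-4 + 5 Z\right) F}{7} = -4 + \frac{\frac{4 Z}{3} + F \left(-4 + 5 Z\right)}{7} = -4 + \left(\frac{4 Z}{21} + \frac{F \left(-4 + 5 Z\right)}{7}\right) = -4 + \frac{4 Z}{21} + \frac{F \left(-4 + 5 Z\right)}{7}$)
$\left(-123 + v{\left(M{\left(3 \left(6 + 3\right) \right)},18 \right)}\right)^{2} = \left(-123 + \left(-4 + \frac{4 \cdot 3 \left(6 + 3\right)}{21} + \frac{1}{7} \cdot 18 \left(-4 + 5 \cdot 3 \left(6 + 3\right)\right)\right)\right)^{2} = \left(-123 + \left(-4 + \frac{4 \cdot 3 \cdot 9}{21} + \frac{1}{7} \cdot 18 \left(-4 + 5 \cdot 3 \cdot 9\right)\right)\right)^{2} = \left(-123 + \left(-4 + \frac{4}{21} \cdot 27 + \frac{1}{7} \cdot 18 \left(-4 + 5 \cdot 27\right)\right)\right)^{2} = \left(-123 + \left(-4 + \frac{36}{7} + \frac{1}{7} \cdot 18 \left(-4 + 135\right)\right)\right)^{2} = \left(-123 + \left(-4 + \frac{36}{7} + \frac{1}{7} \cdot 18 \cdot 131\right)\right)^{2} = \left(-123 + \left(-4 + \frac{36}{7} + \frac{2358}{7}\right)\right)^{2} = \left(-123 + 338\right)^{2} = 215^{2} = 46225$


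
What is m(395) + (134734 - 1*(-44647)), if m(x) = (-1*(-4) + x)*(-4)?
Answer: 177785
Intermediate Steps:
m(x) = -16 - 4*x (m(x) = (4 + x)*(-4) = -16 - 4*x)
m(395) + (134734 - 1*(-44647)) = (-16 - 4*395) + (134734 - 1*(-44647)) = (-16 - 1580) + (134734 + 44647) = -1596 + 179381 = 177785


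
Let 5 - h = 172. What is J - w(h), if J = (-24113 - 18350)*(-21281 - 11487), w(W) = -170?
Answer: 1391427754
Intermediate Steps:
h = -167 (h = 5 - 1*172 = 5 - 172 = -167)
J = 1391427584 (J = -42463*(-32768) = 1391427584)
J - w(h) = 1391427584 - 1*(-170) = 1391427584 + 170 = 1391427754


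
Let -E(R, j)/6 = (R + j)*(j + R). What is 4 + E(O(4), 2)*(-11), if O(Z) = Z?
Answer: 2380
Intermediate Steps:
E(R, j) = -6*(R + j)**2 (E(R, j) = -6*(R + j)*(j + R) = -6*(R + j)*(R + j) = -6*(R + j)**2)
4 + E(O(4), 2)*(-11) = 4 - 6*(4 + 2)**2*(-11) = 4 - 6*6**2*(-11) = 4 - 6*36*(-11) = 4 - 216*(-11) = 4 + 2376 = 2380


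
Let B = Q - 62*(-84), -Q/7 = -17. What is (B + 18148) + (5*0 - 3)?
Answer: 23472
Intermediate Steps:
Q = 119 (Q = -7*(-17) = 119)
B = 5327 (B = 119 - 62*(-84) = 119 + 5208 = 5327)
(B + 18148) + (5*0 - 3) = (5327 + 18148) + (5*0 - 3) = 23475 + (0 - 3) = 23475 - 3 = 23472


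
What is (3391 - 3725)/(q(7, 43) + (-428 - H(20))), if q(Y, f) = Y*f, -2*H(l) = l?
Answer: 334/117 ≈ 2.8547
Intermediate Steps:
H(l) = -l/2
(3391 - 3725)/(q(7, 43) + (-428 - H(20))) = (3391 - 3725)/(7*43 + (-428 - (-1)*20/2)) = -334/(301 + (-428 - 1*(-10))) = -334/(301 + (-428 + 10)) = -334/(301 - 418) = -334/(-117) = -334*(-1/117) = 334/117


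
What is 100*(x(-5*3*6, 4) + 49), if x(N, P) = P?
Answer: 5300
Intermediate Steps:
100*(x(-5*3*6, 4) + 49) = 100*(4 + 49) = 100*53 = 5300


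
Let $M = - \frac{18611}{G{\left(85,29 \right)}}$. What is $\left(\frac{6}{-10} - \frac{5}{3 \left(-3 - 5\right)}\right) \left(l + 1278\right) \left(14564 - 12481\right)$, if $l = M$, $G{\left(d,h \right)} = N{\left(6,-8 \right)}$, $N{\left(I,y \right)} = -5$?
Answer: $- \frac{2447622901}{600} \approx -4.0794 \cdot 10^{6}$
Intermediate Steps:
$G{\left(d,h \right)} = -5$
$M = \frac{18611}{5}$ ($M = - \frac{18611}{-5} = \left(-18611\right) \left(- \frac{1}{5}\right) = \frac{18611}{5} \approx 3722.2$)
$l = \frac{18611}{5} \approx 3722.2$
$\left(\frac{6}{-10} - \frac{5}{3 \left(-3 - 5\right)}\right) \left(l + 1278\right) \left(14564 - 12481\right) = \left(\frac{6}{-10} - \frac{5}{3 \left(-3 - 5\right)}\right) \left(\frac{18611}{5} + 1278\right) \left(14564 - 12481\right) = \left(6 \left(- \frac{1}{10}\right) - \frac{5}{3 \left(-8\right)}\right) \frac{25001}{5} \cdot 2083 = \left(- \frac{3}{5} - \frac{5}{-24}\right) \frac{52077083}{5} = \left(- \frac{3}{5} - - \frac{5}{24}\right) \frac{52077083}{5} = \left(- \frac{3}{5} + \frac{5}{24}\right) \frac{52077083}{5} = \left(- \frac{47}{120}\right) \frac{52077083}{5} = - \frac{2447622901}{600}$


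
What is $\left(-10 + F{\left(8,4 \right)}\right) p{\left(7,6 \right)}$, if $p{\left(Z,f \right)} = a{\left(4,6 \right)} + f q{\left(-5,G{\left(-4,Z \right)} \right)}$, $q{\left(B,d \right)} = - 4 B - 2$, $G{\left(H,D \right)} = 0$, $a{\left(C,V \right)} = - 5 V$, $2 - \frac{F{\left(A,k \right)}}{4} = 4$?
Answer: $-1404$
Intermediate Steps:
$F{\left(A,k \right)} = -8$ ($F{\left(A,k \right)} = 8 - 16 = -8$)
$q{\left(B,d \right)} = -2 - 4 B$
$p{\left(Z,f \right)} = -30 + 18 f$ ($p{\left(Z,f \right)} = \left(-5\right) 6 + f \left(-2 - -20\right) = -30 + f \left(-2 + 20\right) = -30 + f 18 = -30 + 18 f$)
$\left(-10 + F{\left(8,4 \right)}\right) p{\left(7,6 \right)} = \left(-10 - 8\right) \left(-30 + 18 \cdot 6\right) = - 18 \left(-30 + 108\right) = \left(-18\right) 78 = -1404$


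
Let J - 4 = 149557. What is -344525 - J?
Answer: -494086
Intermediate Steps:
J = 149561 (J = 4 + 149557 = 149561)
-344525 - J = -344525 - 1*149561 = -344525 - 149561 = -494086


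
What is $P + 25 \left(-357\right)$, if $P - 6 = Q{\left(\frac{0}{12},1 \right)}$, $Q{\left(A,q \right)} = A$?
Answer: $-8919$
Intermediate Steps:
$P = 6$ ($P = 6 + \frac{0}{12} = 6 + 0 \cdot \frac{1}{12} = 6 + 0 = 6$)
$P + 25 \left(-357\right) = 6 + 25 \left(-357\right) = 6 - 8925 = -8919$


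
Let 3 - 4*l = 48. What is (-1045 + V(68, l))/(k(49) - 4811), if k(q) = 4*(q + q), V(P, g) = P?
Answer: 977/4419 ≈ 0.22109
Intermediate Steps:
l = -45/4 (l = ¾ - ¼*48 = ¾ - 12 = -45/4 ≈ -11.250)
k(q) = 8*q (k(q) = 4*(2*q) = 8*q)
(-1045 + V(68, l))/(k(49) - 4811) = (-1045 + 68)/(8*49 - 4811) = -977/(392 - 4811) = -977/(-4419) = -977*(-1/4419) = 977/4419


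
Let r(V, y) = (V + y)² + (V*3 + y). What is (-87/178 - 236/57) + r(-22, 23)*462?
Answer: -196919951/10146 ≈ -19409.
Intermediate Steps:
r(V, y) = y + (V + y)² + 3*V (r(V, y) = (V + y)² + (3*V + y) = (V + y)² + (y + 3*V) = y + (V + y)² + 3*V)
(-87/178 - 236/57) + r(-22, 23)*462 = (-87/178 - 236/57) + (23 + (-22 + 23)² + 3*(-22))*462 = (-87*1/178 - 236*1/57) + (23 + 1² - 66)*462 = (-87/178 - 236/57) + (23 + 1 - 66)*462 = -46967/10146 - 42*462 = -46967/10146 - 19404 = -196919951/10146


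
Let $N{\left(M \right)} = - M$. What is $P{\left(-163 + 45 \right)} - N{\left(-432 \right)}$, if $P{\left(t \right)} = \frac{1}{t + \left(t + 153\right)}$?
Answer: $- \frac{35857}{83} \approx -432.01$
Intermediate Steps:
$P{\left(t \right)} = \frac{1}{153 + 2 t}$ ($P{\left(t \right)} = \frac{1}{t + \left(153 + t\right)} = \frac{1}{153 + 2 t}$)
$P{\left(-163 + 45 \right)} - N{\left(-432 \right)} = \frac{1}{153 + 2 \left(-163 + 45\right)} - \left(-1\right) \left(-432\right) = \frac{1}{153 + 2 \left(-118\right)} - 432 = \frac{1}{153 - 236} - 432 = \frac{1}{-83} - 432 = - \frac{1}{83} - 432 = - \frac{35857}{83}$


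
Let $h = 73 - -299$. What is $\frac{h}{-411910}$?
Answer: $- \frac{186}{205955} \approx -0.00090311$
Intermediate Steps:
$h = 372$ ($h = 73 + 299 = 372$)
$\frac{h}{-411910} = \frac{372}{-411910} = 372 \left(- \frac{1}{411910}\right) = - \frac{186}{205955}$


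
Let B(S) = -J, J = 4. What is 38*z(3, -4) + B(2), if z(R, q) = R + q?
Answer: -42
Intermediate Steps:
B(S) = -4 (B(S) = -1*4 = -4)
38*z(3, -4) + B(2) = 38*(3 - 4) - 4 = 38*(-1) - 4 = -38 - 4 = -42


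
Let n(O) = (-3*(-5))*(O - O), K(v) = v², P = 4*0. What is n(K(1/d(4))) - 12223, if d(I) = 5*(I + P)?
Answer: -12223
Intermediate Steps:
P = 0
d(I) = 5*I (d(I) = 5*(I + 0) = 5*I)
n(O) = 0 (n(O) = 15*0 = 0)
n(K(1/d(4))) - 12223 = 0 - 12223 = -12223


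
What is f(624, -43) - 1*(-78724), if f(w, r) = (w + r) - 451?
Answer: 78854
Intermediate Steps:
f(w, r) = -451 + r + w (f(w, r) = (r + w) - 451 = -451 + r + w)
f(624, -43) - 1*(-78724) = (-451 - 43 + 624) - 1*(-78724) = 130 + 78724 = 78854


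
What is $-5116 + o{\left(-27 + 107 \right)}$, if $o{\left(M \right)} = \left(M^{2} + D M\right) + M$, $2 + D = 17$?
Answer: $2564$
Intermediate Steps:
$D = 15$ ($D = -2 + 17 = 15$)
$o{\left(M \right)} = M^{2} + 16 M$ ($o{\left(M \right)} = \left(M^{2} + 15 M\right) + M = M^{2} + 16 M$)
$-5116 + o{\left(-27 + 107 \right)} = -5116 + \left(-27 + 107\right) \left(16 + \left(-27 + 107\right)\right) = -5116 + 80 \left(16 + 80\right) = -5116 + 80 \cdot 96 = -5116 + 7680 = 2564$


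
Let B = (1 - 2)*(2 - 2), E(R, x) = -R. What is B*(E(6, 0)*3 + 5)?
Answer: 0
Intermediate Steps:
B = 0 (B = -1*0 = 0)
B*(E(6, 0)*3 + 5) = 0*(-1*6*3 + 5) = 0*(-6*3 + 5) = 0*(-18 + 5) = 0*(-13) = 0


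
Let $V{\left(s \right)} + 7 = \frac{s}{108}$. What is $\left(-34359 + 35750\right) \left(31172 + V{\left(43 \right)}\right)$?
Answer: $\frac{4681915433}{108} \approx 4.3351 \cdot 10^{7}$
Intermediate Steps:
$V{\left(s \right)} = -7 + \frac{s}{108}$
$\left(-34359 + 35750\right) \left(31172 + V{\left(43 \right)}\right) = \left(-34359 + 35750\right) \left(31172 + \left(-7 + \frac{1}{108} \cdot 43\right)\right) = 1391 \left(31172 + \left(-7 + \frac{43}{108}\right)\right) = 1391 \left(31172 - \frac{713}{108}\right) = 1391 \cdot \frac{3365863}{108} = \frac{4681915433}{108}$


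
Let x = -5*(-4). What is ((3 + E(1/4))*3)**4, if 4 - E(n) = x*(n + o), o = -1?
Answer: 18974736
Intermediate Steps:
x = 20
E(n) = 24 - 20*n (E(n) = 4 - 20*(n - 1) = 4 - 20*(-1 + n) = 4 - (-20 + 20*n) = 4 + (20 - 20*n) = 24 - 20*n)
((3 + E(1/4))*3)**4 = ((3 + (24 - 20/4))*3)**4 = ((3 + (24 - 20*1/4))*3)**4 = ((3 + (24 - 5))*3)**4 = ((3 + 19)*3)**4 = (22*3)**4 = 66**4 = 18974736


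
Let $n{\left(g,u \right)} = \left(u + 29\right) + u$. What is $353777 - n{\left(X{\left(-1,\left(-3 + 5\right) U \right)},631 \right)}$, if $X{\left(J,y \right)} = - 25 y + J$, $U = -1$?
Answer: $352486$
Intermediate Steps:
$X{\left(J,y \right)} = J - 25 y$
$n{\left(g,u \right)} = 29 + 2 u$ ($n{\left(g,u \right)} = \left(29 + u\right) + u = 29 + 2 u$)
$353777 - n{\left(X{\left(-1,\left(-3 + 5\right) U \right)},631 \right)} = 353777 - \left(29 + 2 \cdot 631\right) = 353777 - \left(29 + 1262\right) = 353777 - 1291 = 352486$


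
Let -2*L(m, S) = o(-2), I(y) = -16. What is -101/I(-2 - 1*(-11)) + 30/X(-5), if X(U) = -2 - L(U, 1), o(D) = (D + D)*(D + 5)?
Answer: 41/16 ≈ 2.5625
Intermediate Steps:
o(D) = 2*D*(5 + D) (o(D) = (2*D)*(5 + D) = 2*D*(5 + D))
L(m, S) = 6 (L(m, S) = -(-2)*(5 - 2) = -(-2)*3 = -1/2*(-12) = 6)
X(U) = -8 (X(U) = -2 - 1*6 = -2 - 6 = -8)
-101/I(-2 - 1*(-11)) + 30/X(-5) = -101/(-16) + 30/(-8) = -101*(-1/16) + 30*(-1/8) = 101/16 - 15/4 = 41/16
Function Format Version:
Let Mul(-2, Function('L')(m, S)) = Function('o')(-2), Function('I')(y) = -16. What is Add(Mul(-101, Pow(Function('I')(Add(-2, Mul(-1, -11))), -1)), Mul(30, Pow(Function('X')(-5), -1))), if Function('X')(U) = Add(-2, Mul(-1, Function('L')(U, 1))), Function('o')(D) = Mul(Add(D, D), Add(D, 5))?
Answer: Rational(41, 16) ≈ 2.5625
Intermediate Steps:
Function('o')(D) = Mul(2, D, Add(5, D)) (Function('o')(D) = Mul(Mul(2, D), Add(5, D)) = Mul(2, D, Add(5, D)))
Function('L')(m, S) = 6 (Function('L')(m, S) = Mul(Rational(-1, 2), Mul(2, -2, Add(5, -2))) = Mul(Rational(-1, 2), Mul(2, -2, 3)) = Mul(Rational(-1, 2), -12) = 6)
Function('X')(U) = -8 (Function('X')(U) = Add(-2, Mul(-1, 6)) = Add(-2, -6) = -8)
Add(Mul(-101, Pow(Function('I')(Add(-2, Mul(-1, -11))), -1)), Mul(30, Pow(Function('X')(-5), -1))) = Add(Mul(-101, Pow(-16, -1)), Mul(30, Pow(-8, -1))) = Add(Mul(-101, Rational(-1, 16)), Mul(30, Rational(-1, 8))) = Add(Rational(101, 16), Rational(-15, 4)) = Rational(41, 16)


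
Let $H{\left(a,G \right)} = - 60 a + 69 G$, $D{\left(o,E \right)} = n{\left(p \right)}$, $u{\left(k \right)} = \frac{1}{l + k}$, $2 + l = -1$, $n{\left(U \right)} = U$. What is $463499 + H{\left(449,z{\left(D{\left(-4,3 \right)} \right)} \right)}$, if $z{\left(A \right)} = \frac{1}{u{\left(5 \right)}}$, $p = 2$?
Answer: $436697$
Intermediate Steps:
$l = -3$ ($l = -2 - 1 = -3$)
$u{\left(k \right)} = \frac{1}{-3 + k}$
$D{\left(o,E \right)} = 2$
$z{\left(A \right)} = 2$ ($z{\left(A \right)} = \frac{1}{\frac{1}{-3 + 5}} = \frac{1}{\frac{1}{2}} = 2$)
$463499 + H{\left(449,z{\left(D{\left(-4,3 \right)} \right)} \right)} = 463499 + \left(\left(-60\right) 449 + 69 \cdot 2\right) = 463499 + \left(-26940 + 138\right) = 463499 - 26802 = 436697$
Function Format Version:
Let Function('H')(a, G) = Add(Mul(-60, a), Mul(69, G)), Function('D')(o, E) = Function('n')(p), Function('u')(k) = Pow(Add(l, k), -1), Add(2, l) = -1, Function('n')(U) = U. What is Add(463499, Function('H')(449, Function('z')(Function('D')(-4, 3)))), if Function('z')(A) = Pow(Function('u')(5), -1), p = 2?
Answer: 436697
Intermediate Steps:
l = -3 (l = Add(-2, -1) = -3)
Function('u')(k) = Pow(Add(-3, k), -1)
Function('D')(o, E) = 2
Function('z')(A) = 2 (Function('z')(A) = Pow(Pow(Add(-3, 5), -1), -1) = Pow(Pow(2, -1), -1) = Pow(Rational(1, 2), -1) = 2)
Add(463499, Function('H')(449, Function('z')(Function('D')(-4, 3)))) = Add(463499, Add(Mul(-60, 449), Mul(69, 2))) = Add(463499, Add(-26940, 138)) = Add(463499, -26802) = 436697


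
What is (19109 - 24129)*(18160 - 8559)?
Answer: -48197020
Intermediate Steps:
(19109 - 24129)*(18160 - 8559) = -5020*9601 = -48197020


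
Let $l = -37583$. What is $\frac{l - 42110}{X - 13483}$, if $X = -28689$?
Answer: $\frac{79693}{42172} \approx 1.8897$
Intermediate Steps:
$\frac{l - 42110}{X - 13483} = \frac{-37583 - 42110}{-28689 - 13483} = - \frac{79693}{-42172} = \left(-79693\right) \left(- \frac{1}{42172}\right) = \frac{79693}{42172}$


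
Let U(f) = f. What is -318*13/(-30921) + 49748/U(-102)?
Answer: -256306040/525657 ≈ -487.59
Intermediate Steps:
-318*13/(-30921) + 49748/U(-102) = -318*13/(-30921) + 49748/(-102) = -4134*(-1/30921) + 49748*(-1/102) = 1378/10307 - 24874/51 = -256306040/525657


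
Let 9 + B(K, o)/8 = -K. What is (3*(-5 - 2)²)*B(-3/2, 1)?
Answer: -8820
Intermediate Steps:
B(K, o) = -72 - 8*K (B(K, o) = -72 + 8*(-K) = -72 - 8*K)
(3*(-5 - 2)²)*B(-3/2, 1) = (3*(-5 - 2)²)*(-72 - (-24)/2) = (3*(-7)²)*(-72 - (-24)/2) = (3*49)*(-72 - 8*(-3/2)) = 147*(-72 + 12) = 147*(-60) = -8820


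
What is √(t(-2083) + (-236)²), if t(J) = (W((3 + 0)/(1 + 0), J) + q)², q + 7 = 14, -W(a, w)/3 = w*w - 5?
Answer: √169433047111721 ≈ 1.3017e+7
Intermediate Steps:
W(a, w) = 15 - 3*w² (W(a, w) = -3*(w*w - 5) = -3*(w² - 5) = -3*(-5 + w²) = 15 - 3*w²)
q = 7 (q = -7 + 14 = 7)
t(J) = (22 - 3*J²)² (t(J) = ((15 - 3*J²) + 7)² = (22 - 3*J²)²)
√(t(-2083) + (-236)²) = √((-22 + 3*(-2083)²)² + (-236)²) = √((-22 + 3*4338889)² + 55696) = √((-22 + 13016667)² + 55696) = √(13016645² + 55696) = √(169433047056025 + 55696) = √169433047111721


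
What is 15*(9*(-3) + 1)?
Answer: -390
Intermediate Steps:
15*(9*(-3) + 1) = 15*(-27 + 1) = 15*(-26) = -390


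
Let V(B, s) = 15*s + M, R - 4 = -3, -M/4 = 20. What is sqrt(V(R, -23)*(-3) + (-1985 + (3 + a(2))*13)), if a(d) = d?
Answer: I*sqrt(645) ≈ 25.397*I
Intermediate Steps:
M = -80 (M = -4*20 = -80)
R = 1 (R = 4 - 3 = 1)
V(B, s) = -80 + 15*s (V(B, s) = 15*s - 80 = -80 + 15*s)
sqrt(V(R, -23)*(-3) + (-1985 + (3 + a(2))*13)) = sqrt((-80 + 15*(-23))*(-3) + (-1985 + (3 + 2)*13)) = sqrt((-80 - 345)*(-3) + (-1985 + 5*13)) = sqrt(-425*(-3) + (-1985 + 65)) = sqrt(1275 - 1920) = sqrt(-645) = I*sqrt(645)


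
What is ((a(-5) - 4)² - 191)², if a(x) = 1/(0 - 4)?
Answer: 7656289/256 ≈ 29907.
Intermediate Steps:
a(x) = -¼ (a(x) = 1/(-4) = -¼)
((a(-5) - 4)² - 191)² = ((-¼ - 4)² - 191)² = ((-17/4)² - 191)² = (289/16 - 191)² = (-2767/16)² = 7656289/256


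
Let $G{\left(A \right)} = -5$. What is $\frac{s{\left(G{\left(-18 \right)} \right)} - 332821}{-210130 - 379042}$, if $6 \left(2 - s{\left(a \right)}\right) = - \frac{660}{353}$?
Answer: $\frac{117484997}{207977716} \approx 0.56489$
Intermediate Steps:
$s{\left(a \right)} = \frac{816}{353}$ ($s{\left(a \right)} = 2 - \frac{\left(-660\right) \frac{1}{353}}{6} = 2 - - \frac{110}{353} = 2 + \frac{110}{353} = \frac{816}{353}$)
$\frac{s{\left(G{\left(-18 \right)} \right)} - 332821}{-210130 - 379042} = \frac{\frac{816}{353} - 332821}{-210130 - 379042} = - \frac{117484997}{353 \left(-589172\right)} = \left(- \frac{117484997}{353}\right) \left(- \frac{1}{589172}\right) = \frac{117484997}{207977716}$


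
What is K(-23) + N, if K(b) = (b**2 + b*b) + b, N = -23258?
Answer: -22223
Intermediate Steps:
K(b) = b + 2*b**2 (K(b) = (b**2 + b**2) + b = 2*b**2 + b = b + 2*b**2)
K(-23) + N = -23*(1 + 2*(-23)) - 23258 = -23*(1 - 46) - 23258 = -23*(-45) - 23258 = 1035 - 23258 = -22223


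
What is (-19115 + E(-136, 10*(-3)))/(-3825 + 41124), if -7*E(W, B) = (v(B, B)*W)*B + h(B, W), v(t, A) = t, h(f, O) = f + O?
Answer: -11239/261093 ≈ -0.043046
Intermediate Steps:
h(f, O) = O + f
E(W, B) = -B/7 - W/7 - W*B²/7 (E(W, B) = -((B*W)*B + (W + B))/7 = -(W*B² + (B + W))/7 = -(B + W + W*B²)/7 = -B/7 - W/7 - W*B²/7)
(-19115 + E(-136, 10*(-3)))/(-3825 + 41124) = (-19115 + (-10*(-3)/7 - ⅐*(-136) - ⅐*(-136)*(10*(-3))²))/(-3825 + 41124) = (-19115 + (-⅐*(-30) + 136/7 - ⅐*(-136)*(-30)²))/37299 = (-19115 + (30/7 + 136/7 - ⅐*(-136)*900))*(1/37299) = (-19115 + (30/7 + 136/7 + 122400/7))*(1/37299) = (-19115 + 122566/7)*(1/37299) = -11239/7*1/37299 = -11239/261093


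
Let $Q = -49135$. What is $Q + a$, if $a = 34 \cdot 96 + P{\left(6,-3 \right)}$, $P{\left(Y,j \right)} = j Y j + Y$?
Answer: $-45811$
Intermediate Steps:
$P{\left(Y,j \right)} = Y + Y j^{2}$ ($P{\left(Y,j \right)} = Y j j + Y = Y j^{2} + Y = Y + Y j^{2}$)
$a = 3324$ ($a = 34 \cdot 96 + 6 \left(1 + \left(-3\right)^{2}\right) = 3264 + 6 \left(1 + 9\right) = 3264 + 6 \cdot 10 = 3264 + 60 = 3324$)
$Q + a = -49135 + 3324 = -45811$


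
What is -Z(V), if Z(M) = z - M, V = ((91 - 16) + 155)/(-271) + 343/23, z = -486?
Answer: 3116901/6233 ≈ 500.06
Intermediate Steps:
V = 87663/6233 (V = (75 + 155)*(-1/271) + 343*(1/23) = 230*(-1/271) + 343/23 = -230/271 + 343/23 = 87663/6233 ≈ 14.064)
Z(M) = -486 - M
-Z(V) = -(-486 - 1*87663/6233) = -(-486 - 87663/6233) = -1*(-3116901/6233) = 3116901/6233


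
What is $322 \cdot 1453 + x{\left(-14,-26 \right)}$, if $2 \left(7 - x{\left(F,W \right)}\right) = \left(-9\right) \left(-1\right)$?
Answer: $\frac{935737}{2} \approx 4.6787 \cdot 10^{5}$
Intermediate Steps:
$x{\left(F,W \right)} = \frac{5}{2}$ ($x{\left(F,W \right)} = 7 - \frac{\left(-9\right) \left(-1\right)}{2} = 7 - \frac{9}{2} = \frac{5}{2}$)
$322 \cdot 1453 + x{\left(-14,-26 \right)} = 322 \cdot 1453 + \frac{5}{2} = 467866 + \frac{5}{2} = \frac{935737}{2}$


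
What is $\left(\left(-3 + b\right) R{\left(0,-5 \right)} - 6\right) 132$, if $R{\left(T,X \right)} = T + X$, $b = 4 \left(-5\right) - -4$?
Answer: $11748$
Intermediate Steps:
$b = -16$ ($b = -20 + 4 = -16$)
$\left(\left(-3 + b\right) R{\left(0,-5 \right)} - 6\right) 132 = \left(\left(-3 - 16\right) \left(0 - 5\right) - 6\right) 132 = \left(\left(-19\right) \left(-5\right) - 6\right) 132 = \left(95 - 6\right) 132 = 89 \cdot 132 = 11748$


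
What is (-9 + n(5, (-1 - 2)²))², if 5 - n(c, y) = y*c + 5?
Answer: 2916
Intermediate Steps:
n(c, y) = -c*y (n(c, y) = 5 - (y*c + 5) = 5 - (c*y + 5) = 5 - (5 + c*y) = 5 + (-5 - c*y) = -c*y)
(-9 + n(5, (-1 - 2)²))² = (-9 - 1*5*(-1 - 2)²)² = (-9 - 1*5*(-3)²)² = (-9 - 1*5*9)² = (-9 - 45)² = (-54)² = 2916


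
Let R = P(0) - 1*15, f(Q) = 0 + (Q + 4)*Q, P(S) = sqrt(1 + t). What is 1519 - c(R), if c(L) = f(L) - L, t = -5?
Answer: 1343 + 54*I ≈ 1343.0 + 54.0*I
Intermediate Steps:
P(S) = 2*I (P(S) = sqrt(1 - 5) = sqrt(-4) = 2*I)
f(Q) = Q*(4 + Q) (f(Q) = 0 + (4 + Q)*Q = 0 + Q*(4 + Q) = Q*(4 + Q))
R = -15 + 2*I (R = 2*I - 1*15 = 2*I - 15 = -15 + 2*I ≈ -15.0 + 2.0*I)
c(L) = -L + L*(4 + L) (c(L) = L*(4 + L) - L = -L + L*(4 + L))
1519 - c(R) = 1519 - (-15 + 2*I)*(3 + (-15 + 2*I)) = 1519 - (-15 + 2*I)*(-12 + 2*I)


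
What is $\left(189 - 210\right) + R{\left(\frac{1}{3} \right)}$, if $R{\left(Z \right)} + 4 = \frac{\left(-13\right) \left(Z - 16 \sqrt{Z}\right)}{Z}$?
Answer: $-38 + 208 \sqrt{3} \approx 322.27$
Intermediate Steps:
$R{\left(Z \right)} = -4 + \frac{- 13 Z + 208 \sqrt{Z}}{Z}$ ($R{\left(Z \right)} = -4 + \frac{\left(-13\right) \left(Z - 16 \sqrt{Z}\right)}{Z} = -4 + \frac{- 13 Z + 208 \sqrt{Z}}{Z}$)
$\left(189 - 210\right) + R{\left(\frac{1}{3} \right)} = \left(189 - 210\right) - \left(17 - \frac{208}{\frac{1}{3} \sqrt{3}}\right) = -21 - \left(17 - 208 \frac{1}{\sqrt{\frac{1}{3}}}\right) = -21 - \left(17 - 208 \sqrt{3}\right) = -38 + 208 \sqrt{3}$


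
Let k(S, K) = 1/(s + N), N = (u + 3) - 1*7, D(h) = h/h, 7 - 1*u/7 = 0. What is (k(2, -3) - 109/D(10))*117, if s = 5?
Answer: -637533/50 ≈ -12751.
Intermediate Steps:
u = 49 (u = 49 - 7*0 = 49 + 0 = 49)
D(h) = 1
N = 45 (N = (49 + 3) - 1*7 = 52 - 7 = 45)
k(S, K) = 1/50 (k(S, K) = 1/(5 + 45) = 1/50)
(k(2, -3) - 109/D(10))*117 = (1/50 - 109/1)*117 = (1/50 - 109*1)*117 = (1/50 - 109)*117 = -5449/50*117 = -637533/50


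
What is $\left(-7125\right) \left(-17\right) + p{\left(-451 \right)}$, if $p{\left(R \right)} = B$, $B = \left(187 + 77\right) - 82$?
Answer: $121307$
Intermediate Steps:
$B = 182$ ($B = 264 - 82 = 182$)
$p{\left(R \right)} = 182$
$\left(-7125\right) \left(-17\right) + p{\left(-451 \right)} = \left(-7125\right) \left(-17\right) + 182 = 121125 + 182 = 121307$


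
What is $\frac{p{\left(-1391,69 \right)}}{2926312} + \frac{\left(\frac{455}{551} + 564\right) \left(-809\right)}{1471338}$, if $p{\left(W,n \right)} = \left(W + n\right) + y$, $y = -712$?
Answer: $- \frac{184606152258361}{593095579761564} \approx -0.31126$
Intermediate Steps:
$p{\left(W,n \right)} = -712 + W + n$ ($p{\left(W,n \right)} = \left(W + n\right) - 712 = -712 + W + n$)
$\frac{p{\left(-1391,69 \right)}}{2926312} + \frac{\left(\frac{455}{551} + 564\right) \left(-809\right)}{1471338} = \frac{-712 - 1391 + 69}{2926312} + \frac{\left(\frac{455}{551} + 564\right) \left(-809\right)}{1471338} = \left(-2034\right) \frac{1}{2926312} + \left(455 \cdot \frac{1}{551} + 564\right) \left(-809\right) \frac{1}{1471338} = - \frac{1017}{1463156} + \left(\frac{455}{551} + 564\right) \left(-809\right) \frac{1}{1471338} = - \frac{1017}{1463156} + \frac{311219}{551} \left(-809\right) \frac{1}{1471338} = - \frac{1017}{1463156} - \frac{251776171}{810707238} = - \frac{184606152258361}{593095579761564}$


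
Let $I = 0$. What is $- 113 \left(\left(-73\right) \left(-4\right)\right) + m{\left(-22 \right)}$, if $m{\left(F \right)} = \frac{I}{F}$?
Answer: $-32996$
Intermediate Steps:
$m{\left(F \right)} = 0$ ($m{\left(F \right)} = \frac{0}{F} = 0$)
$- 113 \left(\left(-73\right) \left(-4\right)\right) + m{\left(-22 \right)} = - 113 \left(\left(-73\right) \left(-4\right)\right) + 0 = \left(-113\right) 292 + 0 = -32996 + 0 = -32996$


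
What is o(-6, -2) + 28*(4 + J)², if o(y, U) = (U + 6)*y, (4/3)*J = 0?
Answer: 424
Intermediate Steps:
J = 0 (J = (¾)*0 = 0)
o(y, U) = y*(6 + U) (o(y, U) = (6 + U)*y = y*(6 + U))
o(-6, -2) + 28*(4 + J)² = -6*(6 - 2) + 28*(4 + 0)² = -6*4 + 28*4² = -24 + 28*16 = -24 + 448 = 424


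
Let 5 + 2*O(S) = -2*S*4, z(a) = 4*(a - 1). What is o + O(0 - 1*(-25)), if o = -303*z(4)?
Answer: -7477/2 ≈ -3738.5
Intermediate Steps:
z(a) = -4 + 4*a (z(a) = 4*(-1 + a) = -4 + 4*a)
O(S) = -5/2 - 4*S (O(S) = -5/2 + (-2*S*4)/2 = -5/2 + (-8*S)/2 = -5/2 - 4*S)
o = -3636 (o = -303*(-4 + 4*4) = -303*(-4 + 16) = -303*12 = -3636)
o + O(0 - 1*(-25)) = -3636 + (-5/2 - 4*(0 - 1*(-25))) = -3636 + (-5/2 - 4*(0 + 25)) = -3636 + (-5/2 - 4*25) = -3636 + (-5/2 - 100) = -3636 - 205/2 = -7477/2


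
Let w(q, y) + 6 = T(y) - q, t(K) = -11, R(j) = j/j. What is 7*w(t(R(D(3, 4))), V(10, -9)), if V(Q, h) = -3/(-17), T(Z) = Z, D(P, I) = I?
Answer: 616/17 ≈ 36.235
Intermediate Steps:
R(j) = 1
V(Q, h) = 3/17 (V(Q, h) = -3*(-1/17) = 3/17)
w(q, y) = -6 + y - q (w(q, y) = -6 + (y - q) = -6 + y - q)
7*w(t(R(D(3, 4))), V(10, -9)) = 7*(-6 + 3/17 - 1*(-11)) = 7*(-6 + 3/17 + 11) = 7*(88/17) = 616/17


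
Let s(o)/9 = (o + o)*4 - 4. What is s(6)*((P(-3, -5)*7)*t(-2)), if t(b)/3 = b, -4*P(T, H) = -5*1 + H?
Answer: -41580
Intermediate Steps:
P(T, H) = 5/4 - H/4 (P(T, H) = -(-5*1 + H)/4 = -(-5 + H)/4 = 5/4 - H/4)
t(b) = 3*b
s(o) = -36 + 72*o (s(o) = 9*((o + o)*4 - 4) = 9*((2*o)*4 - 4) = 9*(8*o - 4) = 9*(-4 + 8*o) = -36 + 72*o)
s(6)*((P(-3, -5)*7)*t(-2)) = (-36 + 72*6)*(((5/4 - ¼*(-5))*7)*(3*(-2))) = (-36 + 432)*(((5/4 + 5/4)*7)*(-6)) = 396*(((5/2)*7)*(-6)) = 396*((35/2)*(-6)) = 396*(-105) = -41580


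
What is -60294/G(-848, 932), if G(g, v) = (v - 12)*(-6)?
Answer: 10049/920 ≈ 10.923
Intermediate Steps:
G(g, v) = 72 - 6*v (G(g, v) = (-12 + v)*(-6) = 72 - 6*v)
-60294/G(-848, 932) = -60294/(72 - 6*932) = -60294/(72 - 5592) = -60294/(-5520) = -60294*(-1/5520) = 10049/920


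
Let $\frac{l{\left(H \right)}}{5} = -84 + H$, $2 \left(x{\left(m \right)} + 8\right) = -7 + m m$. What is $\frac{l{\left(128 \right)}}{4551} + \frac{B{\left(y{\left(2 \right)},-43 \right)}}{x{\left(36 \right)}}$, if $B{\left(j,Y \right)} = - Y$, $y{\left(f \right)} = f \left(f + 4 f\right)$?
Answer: $\frac{671446}{5793423} \approx 0.1159$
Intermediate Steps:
$x{\left(m \right)} = - \frac{23}{2} + \frac{m^{2}}{2}$ ($x{\left(m \right)} = -8 + \frac{-7 + m m}{2} = -8 + \frac{-7 + m^{2}}{2} = -8 + \left(- \frac{7}{2} + \frac{m^{2}}{2}\right) = - \frac{23}{2} + \frac{m^{2}}{2}$)
$l{\left(H \right)} = -420 + 5 H$ ($l{\left(H \right)} = 5 \left(-84 + H\right) = -420 + 5 H$)
$y{\left(f \right)} = 5 f^{2}$ ($y{\left(f \right)} = f 5 f = 5 f^{2}$)
$\frac{l{\left(128 \right)}}{4551} + \frac{B{\left(y{\left(2 \right)},-43 \right)}}{x{\left(36 \right)}} = \frac{-420 + 5 \cdot 128}{4551} + \frac{\left(-1\right) \left(-43\right)}{- \frac{23}{2} + \frac{36^{2}}{2}} = \left(-420 + 640\right) \frac{1}{4551} + \frac{43}{- \frac{23}{2} + \frac{1}{2} \cdot 1296} = 220 \cdot \frac{1}{4551} + \frac{43}{- \frac{23}{2} + 648} = \frac{220}{4551} + \frac{43}{\frac{1273}{2}} = \frac{220}{4551} + 43 \cdot \frac{2}{1273} = \frac{220}{4551} + \frac{86}{1273} = \frac{671446}{5793423}$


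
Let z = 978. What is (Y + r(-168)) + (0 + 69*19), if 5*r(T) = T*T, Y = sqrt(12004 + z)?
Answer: 34779/5 + sqrt(12982) ≈ 7069.7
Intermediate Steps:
Y = sqrt(12982) (Y = sqrt(12004 + 978) = sqrt(12982) ≈ 113.94)
r(T) = T**2/5 (r(T) = (T*T)/5 = T**2/5)
(Y + r(-168)) + (0 + 69*19) = (sqrt(12982) + (1/5)*(-168)**2) + (0 + 69*19) = (sqrt(12982) + (1/5)*28224) + (0 + 1311) = (sqrt(12982) + 28224/5) + 1311 = (28224/5 + sqrt(12982)) + 1311 = 34779/5 + sqrt(12982)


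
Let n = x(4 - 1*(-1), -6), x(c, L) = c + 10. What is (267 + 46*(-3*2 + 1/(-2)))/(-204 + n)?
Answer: 32/189 ≈ 0.16931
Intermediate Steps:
x(c, L) = 10 + c
n = 15 (n = 10 + (4 - 1*(-1)) = 10 + (4 + 1) = 10 + 5 = 15)
(267 + 46*(-3*2 + 1/(-2)))/(-204 + n) = (267 + 46*(-3*2 + 1/(-2)))/(-204 + 15) = (267 + 46*(-6 - 1/2))/(-189) = (267 + 46*(-13/2))*(-1/189) = (267 - 299)*(-1/189) = -32*(-1/189) = 32/189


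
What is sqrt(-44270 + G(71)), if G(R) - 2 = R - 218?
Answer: 3*I*sqrt(4935) ≈ 210.75*I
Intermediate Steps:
G(R) = -216 + R (G(R) = 2 + (R - 218) = 2 + (-218 + R) = -216 + R)
sqrt(-44270 + G(71)) = sqrt(-44270 + (-216 + 71)) = sqrt(-44270 - 145) = sqrt(-44415) = 3*I*sqrt(4935)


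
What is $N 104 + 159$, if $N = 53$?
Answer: $5671$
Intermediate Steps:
$N 104 + 159 = 53 \cdot 104 + 159 = 5512 + 159 = 5671$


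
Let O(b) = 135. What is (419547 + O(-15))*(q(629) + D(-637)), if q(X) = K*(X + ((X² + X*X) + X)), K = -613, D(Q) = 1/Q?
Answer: -129879748895086362/637 ≈ -2.0389e+14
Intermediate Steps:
q(X) = -1226*X - 1226*X² (q(X) = -613*(X + ((X² + X*X) + X)) = -613*(X + ((X² + X²) + X)) = -613*(X + (2*X² + X)) = -613*(X + (X + 2*X²)) = -613*(2*X + 2*X²) = -1226*X - 1226*X²)
(419547 + O(-15))*(q(629) + D(-637)) = (419547 + 135)*(-1226*629*(1 + 629) + 1/(-637)) = 419682*(-1226*629*630 - 1/637) = 419682*(-485827020 - 1/637) = 419682*(-309471811741/637) = -129879748895086362/637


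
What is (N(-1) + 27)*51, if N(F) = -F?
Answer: 1428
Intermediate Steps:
(N(-1) + 27)*51 = (-1*(-1) + 27)*51 = (1 + 27)*51 = 28*51 = 1428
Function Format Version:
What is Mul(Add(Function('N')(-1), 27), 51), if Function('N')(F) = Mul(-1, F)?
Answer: 1428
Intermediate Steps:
Mul(Add(Function('N')(-1), 27), 51) = Mul(Add(Mul(-1, -1), 27), 51) = Mul(Add(1, 27), 51) = Mul(28, 51) = 1428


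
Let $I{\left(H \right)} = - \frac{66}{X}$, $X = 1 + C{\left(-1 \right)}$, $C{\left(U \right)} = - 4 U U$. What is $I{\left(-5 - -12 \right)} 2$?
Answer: $44$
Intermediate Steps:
$C{\left(U \right)} = - 4 U^{2}$
$X = -3$ ($X = 1 - 4 \left(-1\right)^{2} = 1 - 4 = -3$)
$I{\left(H \right)} = 22$ ($I{\left(H \right)} = - \frac{66}{-3} = \left(-66\right) \left(- \frac{1}{3}\right) = 22$)
$I{\left(-5 - -12 \right)} 2 = 22 \cdot 2 = 44$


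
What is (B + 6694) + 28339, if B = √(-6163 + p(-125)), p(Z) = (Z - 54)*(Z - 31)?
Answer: 35033 + √21761 ≈ 35181.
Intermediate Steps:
p(Z) = (-54 + Z)*(-31 + Z)
B = √21761 (B = √(-6163 + (1674 + (-125)² - 85*(-125))) = √(-6163 + (1674 + 15625 + 10625)) = √(-6163 + 27924) = √21761 ≈ 147.52)
(B + 6694) + 28339 = (√21761 + 6694) + 28339 = (6694 + √21761) + 28339 = 35033 + √21761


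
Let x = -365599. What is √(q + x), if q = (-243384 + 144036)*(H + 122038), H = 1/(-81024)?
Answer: I*√34547147206540374/1688 ≈ 1.1011e+5*I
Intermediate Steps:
H = -1/81024 ≈ -1.2342e-5
q = -81862809216169/6752 (q = (-243384 + 144036)*(-1/81024 + 122038) = -99348*9888006911/81024 = -81862809216169/6752 ≈ -1.2124e+10)
√(q + x) = √(-81862809216169/6752 - 365599) = √(-81865277740617/6752) = I*√34547147206540374/1688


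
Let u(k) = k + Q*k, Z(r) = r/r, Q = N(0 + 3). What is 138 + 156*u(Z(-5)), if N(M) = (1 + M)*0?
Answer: 294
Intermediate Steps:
N(M) = 0
Q = 0
Z(r) = 1
u(k) = k (u(k) = k + 0*k = k + 0 = k)
138 + 156*u(Z(-5)) = 138 + 156*1 = 138 + 156 = 294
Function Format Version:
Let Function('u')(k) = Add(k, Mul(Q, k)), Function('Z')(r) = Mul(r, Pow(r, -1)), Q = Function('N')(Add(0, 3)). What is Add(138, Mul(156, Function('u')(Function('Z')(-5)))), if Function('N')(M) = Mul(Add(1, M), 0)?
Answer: 294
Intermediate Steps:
Function('N')(M) = 0
Q = 0
Function('Z')(r) = 1
Function('u')(k) = k (Function('u')(k) = Add(k, Mul(0, k)) = Add(k, 0) = k)
Add(138, Mul(156, Function('u')(Function('Z')(-5)))) = Add(138, Mul(156, 1)) = Add(138, 156) = 294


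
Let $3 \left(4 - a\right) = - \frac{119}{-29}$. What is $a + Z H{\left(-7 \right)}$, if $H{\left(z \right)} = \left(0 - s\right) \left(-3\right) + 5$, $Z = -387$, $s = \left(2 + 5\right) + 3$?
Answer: $- \frac{1178186}{87} \approx -13542.0$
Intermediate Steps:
$s = 10$ ($s = 7 + 3 = 10$)
$a = \frac{229}{87}$ ($a = 4 - \frac{\left(-119\right) \frac{1}{-29}}{3} = 4 - \frac{\left(-119\right) \left(- \frac{1}{29}\right)}{3} = 4 - \frac{119}{87} = \frac{229}{87} \approx 2.6322$)
$H{\left(z \right)} = 35$ ($H{\left(z \right)} = \left(0 - 10\right) \left(-3\right) + 5 = \left(-10\right) \left(-3\right) + 5 = 30 + 5 = 35$)
$a + Z H{\left(-7 \right)} = \frac{229}{87} - 13545 = - \frac{1178186}{87}$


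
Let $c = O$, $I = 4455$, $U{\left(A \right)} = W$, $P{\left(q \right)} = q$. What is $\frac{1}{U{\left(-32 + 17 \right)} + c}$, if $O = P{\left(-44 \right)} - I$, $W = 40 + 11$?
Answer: $- \frac{1}{4448} \approx -0.00022482$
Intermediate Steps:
$W = 51$
$U{\left(A \right)} = 51$
$O = -4499$ ($O = -44 - 4455 = -4499$)
$c = -4499$
$\frac{1}{U{\left(-32 + 17 \right)} + c} = \frac{1}{51 - 4499} = \frac{1}{-4448} = - \frac{1}{4448}$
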